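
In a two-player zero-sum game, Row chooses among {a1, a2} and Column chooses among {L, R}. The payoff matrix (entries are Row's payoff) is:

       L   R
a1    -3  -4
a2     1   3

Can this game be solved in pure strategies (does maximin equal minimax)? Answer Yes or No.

Row minima: a1 → -4, a2 → 1; maximin = 1.
Column maxima: L → 1, R → 3; minimax = 1.
maximin = minimax = 1, so a saddle point exists.

Yes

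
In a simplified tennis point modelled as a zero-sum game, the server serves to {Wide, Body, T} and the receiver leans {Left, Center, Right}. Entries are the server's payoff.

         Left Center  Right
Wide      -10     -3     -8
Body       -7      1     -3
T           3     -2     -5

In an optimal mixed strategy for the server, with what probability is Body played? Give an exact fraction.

2/3

Row minima: Wide → -10, Body → -7, T → -5; maximin = -5.
Column maxima: Left → 3, Center → 1, Right → -3; minimax = -3.
-5 ≠ -3, so there is no saddle point; optimal play is mixed.
Wide is strictly dominated by Body, so the server never plays it.
Center is strictly dominated by Right (it gives the server strictly more in every row), so the receiver never plays it.
On the remaining 2×2 (Body, T vs Left, Right):
Let the server play Body with probability p. Expected payoff against Left: (-7)p + 3(1−p) = −10p + 3; against Right: (-3)p + (-5)(1−p) = 2p − 5.
Setting these equal: −10p + 3 = 2p − 5 ⇒ −12p = -8 ⇒ p = 2/3, and the value is (-10)·(2/3) + 3 = -11/3.
For the receiver: with q = P(Left), equating Body's and T's payoffs gives −4q − 3 = 8q − 5 ⇒ q = 1/6.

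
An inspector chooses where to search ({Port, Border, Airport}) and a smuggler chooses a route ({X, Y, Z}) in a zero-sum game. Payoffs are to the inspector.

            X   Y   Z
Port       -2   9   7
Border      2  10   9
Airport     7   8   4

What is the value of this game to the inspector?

11/2

Row minima: Port → -2, Border → 2, Airport → 4; maximin = 4.
Column maxima: X → 7, Y → 10, Z → 9; minimax = 7.
4 ≠ 7, so there is no saddle point; optimal play is mixed.
Port is strictly dominated by Border, so the inspector never plays it.
Y is strictly dominated by X (it gives the inspector strictly more in every row), so the smuggler never plays it.
On the remaining 2×2 (Border, Airport vs X, Z):
Let the inspector play Border with probability p. Expected payoff against X: 2p + 7(1−p) = −5p + 7; against Z: 9p + 4(1−p) = 5p + 4.
Setting these equal: −5p + 7 = 5p + 4 ⇒ −10p = -3 ⇒ p = 3/10, and the value is (-5)·(3/10) + 7 = 11/2.
For the smuggler: with q = P(X), equating Border's and Airport's payoffs gives −7q + 9 = 3q + 4 ⇒ q = 1/2.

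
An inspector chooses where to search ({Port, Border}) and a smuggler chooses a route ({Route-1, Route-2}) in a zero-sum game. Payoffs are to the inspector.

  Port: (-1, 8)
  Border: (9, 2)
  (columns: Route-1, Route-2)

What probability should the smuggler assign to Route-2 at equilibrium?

5/8

Row minima: Port → -1, Border → 2; maximin = 2.
Column maxima: Route-1 → 9, Route-2 → 8; minimax = 8.
2 ≠ 8, so there is no saddle point; optimal play is mixed.
Let the inspector play Port with probability p. Expected payoff against Route-1: (-1)p + 9(1−p) = −10p + 9; against Route-2: 8p + 2(1−p) = 6p + 2.
Setting these equal: −10p + 9 = 6p + 2 ⇒ −16p = -7 ⇒ p = 7/16, and the value is (-10)·(7/16) + 9 = 37/8.
For the smuggler: with q = P(Route-1), equating Port's and Border's payoffs gives −9q + 8 = 7q + 2 ⇒ q = 3/8.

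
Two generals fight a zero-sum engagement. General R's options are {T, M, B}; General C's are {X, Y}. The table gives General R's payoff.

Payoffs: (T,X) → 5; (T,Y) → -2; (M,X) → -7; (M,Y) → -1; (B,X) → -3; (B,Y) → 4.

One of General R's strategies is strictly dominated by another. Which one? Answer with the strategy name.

M

B gives a strictly higher payoff than M against every column: -3 > -7, 4 > -1.
So M is strictly dominated and General R never plays it.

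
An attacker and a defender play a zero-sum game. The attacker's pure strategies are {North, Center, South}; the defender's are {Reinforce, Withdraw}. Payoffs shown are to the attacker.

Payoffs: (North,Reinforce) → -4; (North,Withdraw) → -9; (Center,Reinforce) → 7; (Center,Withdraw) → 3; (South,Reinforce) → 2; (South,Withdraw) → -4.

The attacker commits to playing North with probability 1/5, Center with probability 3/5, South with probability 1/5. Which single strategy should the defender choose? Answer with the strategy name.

Withdraw

If the defender plays Reinforce, the attacker's expected payoff is (1/5)·(-4) + (3/5)·7 + (1/5)·2 = 19/5.
If the defender plays Withdraw, the attacker's expected payoff is (1/5)·(-9) + (3/5)·3 + (1/5)·(-4) = -4/5.
The defender minimizes the attacker's payoff; the smallest is -4/5, so the best response is Withdraw.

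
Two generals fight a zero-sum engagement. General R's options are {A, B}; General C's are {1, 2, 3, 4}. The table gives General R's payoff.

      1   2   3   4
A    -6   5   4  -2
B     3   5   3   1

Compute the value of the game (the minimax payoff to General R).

1

Row minima: A → -6, B → 1; maximin = 1.
Column maxima: 1 → 3, 2 → 5, 3 → 4, 4 → 1; minimax = 1.
Since maximin = minimax = 1, there is a saddle point and the value is 1.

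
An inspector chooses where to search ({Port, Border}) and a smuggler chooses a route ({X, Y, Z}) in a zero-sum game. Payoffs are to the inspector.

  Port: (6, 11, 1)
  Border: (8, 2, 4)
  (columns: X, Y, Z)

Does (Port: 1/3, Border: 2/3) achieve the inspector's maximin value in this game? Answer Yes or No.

Against X this mix gives (1/3)·6 + (2/3)·8 = 22/3.
Against Y this mix gives (1/3)·11 + (2/3)·2 = 5.
Against Z this mix gives (1/3)·1 + (2/3)·4 = 3.
The smuggler will play Z, holding the inspector to 3. Shifting weight toward the row that does better against Z would raise this floor (the equalizing mix achieves 7/2 against both Z and Y), so the proposed strategy is not optimal.

No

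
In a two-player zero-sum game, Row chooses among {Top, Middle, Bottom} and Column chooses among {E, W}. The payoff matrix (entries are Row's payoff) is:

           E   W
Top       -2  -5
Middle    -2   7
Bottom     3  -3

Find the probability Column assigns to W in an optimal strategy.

1/3

Row minima: Top → -5, Middle → -2, Bottom → -3; maximin = -2.
Column maxima: E → 3, W → 7; minimax = 3.
-2 ≠ 3, so there is no saddle point; optimal play is mixed.
Top is strictly dominated by Bottom, so Row never plays it.
On the remaining 2×2 (Middle, Bottom vs E, W):
Let Row play Middle with probability p. Expected payoff against E: (-2)p + 3(1−p) = −5p + 3; against W: 7p + (-3)(1−p) = 10p − 3.
Setting these equal: −5p + 3 = 10p − 3 ⇒ −15p = -6 ⇒ p = 2/5, and the value is (-5)·(2/5) + 3 = 1.
For Column: with q = P(E), equating Middle's and Bottom's payoffs gives −9q + 7 = 6q − 3 ⇒ q = 2/3.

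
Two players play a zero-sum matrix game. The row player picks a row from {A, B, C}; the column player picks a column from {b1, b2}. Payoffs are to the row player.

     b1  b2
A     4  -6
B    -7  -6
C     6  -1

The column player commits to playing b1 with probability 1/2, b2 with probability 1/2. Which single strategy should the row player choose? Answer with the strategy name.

Expected payoff of A: (1/2)·4 + (1/2)·(-6) = -1.
Expected payoff of B: (1/2)·(-7) + (1/2)·(-6) = -13/2.
Expected payoff of C: (1/2)·6 + (1/2)·(-1) = 5/2.
The largest is 5/2, so the row player's best response is C.

C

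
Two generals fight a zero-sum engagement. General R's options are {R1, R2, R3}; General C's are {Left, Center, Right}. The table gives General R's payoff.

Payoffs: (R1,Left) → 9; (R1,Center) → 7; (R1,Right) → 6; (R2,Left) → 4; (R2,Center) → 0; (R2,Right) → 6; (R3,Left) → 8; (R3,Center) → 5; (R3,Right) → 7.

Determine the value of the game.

19/3

Row minima: R1 → 6, R2 → 0, R3 → 5; maximin = 6.
Column maxima: Left → 9, Center → 7, Right → 7; minimax = 7.
6 ≠ 7, so there is no saddle point; optimal play is mixed.
R2 is strictly dominated by R3, so General R never plays it.
Left is strictly dominated by Center (it gives General R strictly more in every row), so General C never plays it.
On the remaining 2×2 (R1, R3 vs Center, Right):
Let General R play R1 with probability p. Expected payoff against Center: 7p + 5(1−p) = 2p + 5; against Right: 6p + 7(1−p) = −p + 7.
Setting these equal: 2p + 5 = −p + 7 ⇒ 3p = 2 ⇒ p = 2/3, and the value is (2)·(2/3) + 5 = 19/3.
For General C: with q = P(Center), equating R1's and R3's payoffs gives q + 6 = −2q + 7 ⇒ q = 1/3.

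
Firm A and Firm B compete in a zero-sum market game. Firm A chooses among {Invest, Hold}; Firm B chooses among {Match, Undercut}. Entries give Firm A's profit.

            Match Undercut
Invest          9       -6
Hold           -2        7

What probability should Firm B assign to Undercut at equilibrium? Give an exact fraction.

11/24

Row minima: Invest → -6, Hold → -2; maximin = -2.
Column maxima: Match → 9, Undercut → 7; minimax = 7.
-2 ≠ 7, so there is no saddle point; optimal play is mixed.
Let Firm A play Invest with probability p. Expected payoff against Match: 9p + (-2)(1−p) = 11p − 2; against Undercut: (-6)p + 7(1−p) = −13p + 7.
Setting these equal: 11p − 2 = −13p + 7 ⇒ 24p = 9 ⇒ p = 3/8, and the value is (11)·(3/8) − 2 = 17/8.
For Firm B: with q = P(Match), equating Invest's and Hold's payoffs gives 15q − 6 = −9q + 7 ⇒ q = 13/24.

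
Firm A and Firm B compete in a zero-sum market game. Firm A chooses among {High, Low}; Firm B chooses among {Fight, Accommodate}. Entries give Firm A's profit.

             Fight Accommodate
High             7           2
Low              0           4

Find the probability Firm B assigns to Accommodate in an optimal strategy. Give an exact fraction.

Row minima: High → 2, Low → 0; maximin = 2.
Column maxima: Fight → 7, Accommodate → 4; minimax = 4.
2 ≠ 4, so there is no saddle point; optimal play is mixed.
Let Firm A play High with probability p. Expected payoff against Fight: 7p + 0(1−p) = 7p; against Accommodate: 2p + 4(1−p) = −2p + 4.
Setting these equal: 7p = −2p + 4 ⇒ 9p = 4 ⇒ p = 4/9, and the value is (7)·(4/9) = 28/9.
For Firm B: with q = P(Fight), equating High's and Low's payoffs gives 5q + 2 = −4q + 4 ⇒ q = 2/9.

7/9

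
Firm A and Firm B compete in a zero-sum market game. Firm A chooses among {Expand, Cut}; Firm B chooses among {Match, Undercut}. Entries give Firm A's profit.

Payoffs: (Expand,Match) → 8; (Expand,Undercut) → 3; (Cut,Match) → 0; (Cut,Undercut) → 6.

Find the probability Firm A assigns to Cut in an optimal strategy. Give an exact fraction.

Row minima: Expand → 3, Cut → 0; maximin = 3.
Column maxima: Match → 8, Undercut → 6; minimax = 6.
3 ≠ 6, so there is no saddle point; optimal play is mixed.
Let Firm A play Expand with probability p. Expected payoff against Match: 8p + 0(1−p) = 8p; against Undercut: 3p + 6(1−p) = −3p + 6.
Setting these equal: 8p = −3p + 6 ⇒ 11p = 6 ⇒ p = 6/11, and the value is (8)·(6/11) = 48/11.
For Firm B: with q = P(Match), equating Expand's and Cut's payoffs gives 5q + 3 = −6q + 6 ⇒ q = 3/11.

5/11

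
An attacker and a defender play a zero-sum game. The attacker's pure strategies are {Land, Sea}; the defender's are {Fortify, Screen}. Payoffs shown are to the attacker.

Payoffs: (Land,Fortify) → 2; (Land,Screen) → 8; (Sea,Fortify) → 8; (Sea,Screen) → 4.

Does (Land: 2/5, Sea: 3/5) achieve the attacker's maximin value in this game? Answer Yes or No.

Against Fortify this mix gives (2/5)·2 + (3/5)·8 = 28/5.
Against Screen this mix gives (2/5)·8 + (3/5)·4 = 28/5.
All of the defender's active replies (Fortify, Screen) yield 28/5, and no column does worse for the attacker. The mix makes the defender indifferent and guarantees 28/5, so it is optimal.

Yes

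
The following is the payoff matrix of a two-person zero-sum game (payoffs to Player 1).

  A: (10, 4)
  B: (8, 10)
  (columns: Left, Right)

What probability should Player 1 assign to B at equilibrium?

Row minima: A → 4, B → 8; maximin = 8.
Column maxima: Left → 10, Right → 10; minimax = 10.
8 ≠ 10, so there is no saddle point; optimal play is mixed.
Let Player 1 play A with probability p. Expected payoff against Left: 10p + 8(1−p) = 2p + 8; against Right: 4p + 10(1−p) = −6p + 10.
Setting these equal: 2p + 8 = −6p + 10 ⇒ 8p = 2 ⇒ p = 1/4, and the value is (2)·(1/4) + 8 = 17/2.
For Player 2: with q = P(Left), equating A's and B's payoffs gives 6q + 4 = −2q + 10 ⇒ q = 3/4.

3/4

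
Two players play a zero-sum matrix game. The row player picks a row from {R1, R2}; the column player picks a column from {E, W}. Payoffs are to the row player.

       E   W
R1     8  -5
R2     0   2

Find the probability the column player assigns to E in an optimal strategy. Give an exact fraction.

7/15

Row minima: R1 → -5, R2 → 0; maximin = 0.
Column maxima: E → 8, W → 2; minimax = 2.
0 ≠ 2, so there is no saddle point; optimal play is mixed.
Let the row player play R1 with probability p. Expected payoff against E: 8p + 0(1−p) = 8p; against W: (-5)p + 2(1−p) = −7p + 2.
Setting these equal: 8p = −7p + 2 ⇒ 15p = 2 ⇒ p = 2/15, and the value is (8)·(2/15) = 16/15.
For the column player: with q = P(E), equating R1's and R2's payoffs gives 13q − 5 = −2q + 2 ⇒ q = 7/15.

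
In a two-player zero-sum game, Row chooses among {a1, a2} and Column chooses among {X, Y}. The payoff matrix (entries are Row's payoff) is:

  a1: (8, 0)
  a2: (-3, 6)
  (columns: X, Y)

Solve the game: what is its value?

48/17

Row minima: a1 → 0, a2 → -3; maximin = 0.
Column maxima: X → 8, Y → 6; minimax = 6.
0 ≠ 6, so there is no saddle point; optimal play is mixed.
Let Row play a1 with probability p. Expected payoff against X: 8p + (-3)(1−p) = 11p − 3; against Y: 0p + 6(1−p) = −6p + 6.
Setting these equal: 11p − 3 = −6p + 6 ⇒ 17p = 9 ⇒ p = 9/17, and the value is (11)·(9/17) − 3 = 48/17.
For Column: with q = P(X), equating a1's and a2's payoffs gives 8q = −9q + 6 ⇒ q = 6/17.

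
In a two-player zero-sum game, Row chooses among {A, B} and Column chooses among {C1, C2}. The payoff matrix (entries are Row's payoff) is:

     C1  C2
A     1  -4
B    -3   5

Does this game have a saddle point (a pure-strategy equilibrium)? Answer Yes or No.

No

Row minima: A → -4, B → -3; maximin = -3.
Column maxima: C1 → 1, C2 → 5; minimax = 1.
-3 ≠ 1, so no pure-strategy equilibrium exists.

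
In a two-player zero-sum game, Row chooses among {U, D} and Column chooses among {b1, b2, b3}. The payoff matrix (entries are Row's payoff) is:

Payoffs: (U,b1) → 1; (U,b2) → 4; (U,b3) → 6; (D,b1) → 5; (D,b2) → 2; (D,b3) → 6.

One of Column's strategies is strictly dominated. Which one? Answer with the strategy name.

b3

b1 holds Row's payoff strictly below b3 in every row: 1 < 6, 5 < 6.
So b3 is strictly dominated for Column.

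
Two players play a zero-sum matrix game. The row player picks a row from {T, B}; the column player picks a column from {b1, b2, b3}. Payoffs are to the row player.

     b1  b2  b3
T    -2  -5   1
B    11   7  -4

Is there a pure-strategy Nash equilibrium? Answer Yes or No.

No

Row minima: T → -5, B → -4; maximin = -4.
Column maxima: b1 → 11, b2 → 7, b3 → 1; minimax = 1.
-4 ≠ 1, so no pure-strategy equilibrium exists.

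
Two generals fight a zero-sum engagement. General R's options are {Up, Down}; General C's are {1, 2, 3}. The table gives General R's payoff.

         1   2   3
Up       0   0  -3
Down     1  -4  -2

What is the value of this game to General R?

Row minima: Up → -3, Down → -4; maximin = -3.
Column maxima: 1 → 1, 2 → 0, 3 → -2; minimax = -2.
-3 ≠ -2, so there is no saddle point; optimal play is mixed.
1 is strictly dominated by 3 (it gives General R strictly more in every row), so General C never plays it.
On the remaining 2×2 (Up, Down vs 2, 3):
Let General R play Up with probability p. Expected payoff against 2: 0p + (-4)(1−p) = 4p − 4; against 3: (-3)p + (-2)(1−p) = −p − 2.
Setting these equal: 4p − 4 = −p − 2 ⇒ 5p = 2 ⇒ p = 2/5, and the value is (4)·(2/5) − 4 = -12/5.
For General C: with q = P(2), equating Up's and Down's payoffs gives 3q − 3 = −2q − 2 ⇒ q = 1/5.

-12/5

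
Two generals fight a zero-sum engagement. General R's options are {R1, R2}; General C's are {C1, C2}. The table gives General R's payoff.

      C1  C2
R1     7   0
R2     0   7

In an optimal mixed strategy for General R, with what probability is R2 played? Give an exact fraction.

1/2

Row minima: R1 → 0, R2 → 0; maximin = 0.
Column maxima: C1 → 7, C2 → 7; minimax = 7.
0 ≠ 7, so there is no saddle point; optimal play is mixed.
Let General R play R1 with probability p. Expected payoff against C1: 7p + 0(1−p) = 7p; against C2: 0p + 7(1−p) = −7p + 7.
Setting these equal: 7p = −7p + 7 ⇒ 14p = 7 ⇒ p = 1/2, and the value is (7)·(1/2) = 7/2.
For General C: with q = P(C1), equating R1's and R2's payoffs gives 7q = −7q + 7 ⇒ q = 1/2.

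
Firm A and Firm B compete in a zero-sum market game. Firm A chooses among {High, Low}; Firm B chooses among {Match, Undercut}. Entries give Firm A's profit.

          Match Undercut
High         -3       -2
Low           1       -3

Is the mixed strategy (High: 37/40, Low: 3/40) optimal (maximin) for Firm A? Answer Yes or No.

Against Match this mix gives (37/40)·(-3) + (3/40)·1 = -27/10.
Against Undercut this mix gives (37/40)·(-2) + (3/40)·(-3) = -83/40.
Firm B will play Match, holding Firm A to -27/10. Shifting weight toward the row that does better against Match would raise this floor (the equalizing mix achieves -11/5 against both Match and Undercut), so the proposed strategy is not optimal.

No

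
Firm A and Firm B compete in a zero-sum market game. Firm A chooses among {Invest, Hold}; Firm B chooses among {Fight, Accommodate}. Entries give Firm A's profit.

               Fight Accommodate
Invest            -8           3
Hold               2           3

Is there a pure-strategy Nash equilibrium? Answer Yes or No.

Yes

Row minima: Invest → -8, Hold → 2; maximin = 2.
Column maxima: Fight → 2, Accommodate → 3; minimax = 2.
maximin = minimax = 2, so a saddle point exists.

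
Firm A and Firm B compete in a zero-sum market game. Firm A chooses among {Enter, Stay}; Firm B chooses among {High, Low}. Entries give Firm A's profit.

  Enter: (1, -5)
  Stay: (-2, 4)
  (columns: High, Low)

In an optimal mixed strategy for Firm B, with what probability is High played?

3/4

Row minima: Enter → -5, Stay → -2; maximin = -2.
Column maxima: High → 1, Low → 4; minimax = 1.
-2 ≠ 1, so there is no saddle point; optimal play is mixed.
Let Firm A play Enter with probability p. Expected payoff against High: 1p + (-2)(1−p) = 3p − 2; against Low: (-5)p + 4(1−p) = −9p + 4.
Setting these equal: 3p − 2 = −9p + 4 ⇒ 12p = 6 ⇒ p = 1/2, and the value is (3)·(1/2) − 2 = -1/2.
For Firm B: with q = P(High), equating Enter's and Stay's payoffs gives 6q − 5 = −6q + 4 ⇒ q = 3/4.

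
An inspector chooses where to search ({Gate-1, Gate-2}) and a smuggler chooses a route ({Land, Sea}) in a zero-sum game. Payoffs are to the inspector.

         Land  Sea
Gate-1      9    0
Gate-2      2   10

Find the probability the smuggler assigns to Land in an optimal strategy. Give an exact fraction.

Row minima: Gate-1 → 0, Gate-2 → 2; maximin = 2.
Column maxima: Land → 9, Sea → 10; minimax = 9.
2 ≠ 9, so there is no saddle point; optimal play is mixed.
Let the inspector play Gate-1 with probability p. Expected payoff against Land: 9p + 2(1−p) = 7p + 2; against Sea: 0p + 10(1−p) = −10p + 10.
Setting these equal: 7p + 2 = −10p + 10 ⇒ 17p = 8 ⇒ p = 8/17, and the value is (7)·(8/17) + 2 = 90/17.
For the smuggler: with q = P(Land), equating Gate-1's and Gate-2's payoffs gives 9q = −8q + 10 ⇒ q = 10/17.

10/17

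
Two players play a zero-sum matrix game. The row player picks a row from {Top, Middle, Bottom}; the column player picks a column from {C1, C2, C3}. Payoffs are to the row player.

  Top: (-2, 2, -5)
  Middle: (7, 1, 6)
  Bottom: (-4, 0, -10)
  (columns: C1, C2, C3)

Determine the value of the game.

17/12

Row minima: Top → -5, Middle → 1, Bottom → -10; maximin = 1.
Column maxima: C1 → 7, C2 → 2, C3 → 6; minimax = 2.
1 ≠ 2, so there is no saddle point; optimal play is mixed.
Bottom is strictly dominated by Top, so the row player never plays it.
C1 is strictly dominated by C3 (it gives the row player strictly more in every row), so the column player never plays it.
On the remaining 2×2 (Top, Middle vs C2, C3):
Let the row player play Top with probability p. Expected payoff against C2: 2p + 1(1−p) = p + 1; against C3: (-5)p + 6(1−p) = −11p + 6.
Setting these equal: p + 1 = −11p + 6 ⇒ 12p = 5 ⇒ p = 5/12, and the value is (1)·(5/12) + 1 = 17/12.
For the column player: with q = P(C2), equating Top's and Middle's payoffs gives 7q − 5 = −5q + 6 ⇒ q = 11/12.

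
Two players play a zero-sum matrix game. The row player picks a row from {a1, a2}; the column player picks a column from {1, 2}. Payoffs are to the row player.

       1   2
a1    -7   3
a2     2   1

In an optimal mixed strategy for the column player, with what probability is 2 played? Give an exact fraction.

Row minima: a1 → -7, a2 → 1; maximin = 1.
Column maxima: 1 → 2, 2 → 3; minimax = 2.
1 ≠ 2, so there is no saddle point; optimal play is mixed.
Let the row player play a1 with probability p. Expected payoff against 1: (-7)p + 2(1−p) = −9p + 2; against 2: 3p + 1(1−p) = 2p + 1.
Setting these equal: −9p + 2 = 2p + 1 ⇒ −11p = -1 ⇒ p = 1/11, and the value is (-9)·(1/11) + 2 = 13/11.
For the column player: with q = P(1), equating a1's and a2's payoffs gives −10q + 3 = q + 1 ⇒ q = 2/11.

9/11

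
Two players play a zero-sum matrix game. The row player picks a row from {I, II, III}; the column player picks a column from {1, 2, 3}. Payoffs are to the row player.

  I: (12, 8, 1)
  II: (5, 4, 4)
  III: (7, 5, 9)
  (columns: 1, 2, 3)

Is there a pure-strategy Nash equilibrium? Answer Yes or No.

No

Row minima: I → 1, II → 4, III → 5; maximin = 5.
Column maxima: 1 → 12, 2 → 8, 3 → 9; minimax = 8.
5 ≠ 8, so no pure-strategy equilibrium exists.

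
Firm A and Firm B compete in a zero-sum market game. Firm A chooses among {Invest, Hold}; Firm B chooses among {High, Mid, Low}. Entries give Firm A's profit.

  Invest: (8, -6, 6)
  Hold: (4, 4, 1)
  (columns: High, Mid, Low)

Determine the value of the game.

2

Row minima: Invest → -6, Hold → 1; maximin = 1.
Column maxima: High → 8, Mid → 4, Low → 6; minimax = 4.
1 ≠ 4, so there is no saddle point; optimal play is mixed.
High is strictly dominated by Low (it gives Firm A strictly more in every row), so Firm B never plays it.
On the remaining 2×2 (Invest, Hold vs Mid, Low):
Let Firm A play Invest with probability p. Expected payoff against Mid: (-6)p + 4(1−p) = −10p + 4; against Low: 6p + 1(1−p) = 5p + 1.
Setting these equal: −10p + 4 = 5p + 1 ⇒ −15p = -3 ⇒ p = 1/5, and the value is (-10)·(1/5) + 4 = 2.
For Firm B: with q = P(Mid), equating Invest's and Hold's payoffs gives −12q + 6 = 3q + 1 ⇒ q = 1/3.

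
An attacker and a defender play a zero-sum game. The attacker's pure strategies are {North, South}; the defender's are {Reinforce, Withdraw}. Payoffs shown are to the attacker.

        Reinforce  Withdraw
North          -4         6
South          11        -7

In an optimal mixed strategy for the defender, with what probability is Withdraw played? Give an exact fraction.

15/28

Row minima: North → -4, South → -7; maximin = -4.
Column maxima: Reinforce → 11, Withdraw → 6; minimax = 6.
-4 ≠ 6, so there is no saddle point; optimal play is mixed.
Let the attacker play North with probability p. Expected payoff against Reinforce: (-4)p + 11(1−p) = −15p + 11; against Withdraw: 6p + (-7)(1−p) = 13p − 7.
Setting these equal: −15p + 11 = 13p − 7 ⇒ −28p = -18 ⇒ p = 9/14, and the value is (-15)·(9/14) + 11 = 19/14.
For the defender: with q = P(Reinforce), equating North's and South's payoffs gives −10q + 6 = 18q − 7 ⇒ q = 13/28.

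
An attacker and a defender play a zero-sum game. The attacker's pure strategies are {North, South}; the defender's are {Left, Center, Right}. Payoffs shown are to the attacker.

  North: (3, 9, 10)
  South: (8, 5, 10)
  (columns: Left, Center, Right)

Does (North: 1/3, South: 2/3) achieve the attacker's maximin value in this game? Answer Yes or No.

Yes

Against Left this mix gives (1/3)·3 + (2/3)·8 = 19/3.
Against Center this mix gives (1/3)·9 + (2/3)·5 = 19/3.
Against Right this mix gives (1/3)·10 + (2/3)·10 = 10.
All of the defender's active replies (Left, Center) yield 19/3, and no column does worse for the attacker. The mix makes the defender indifferent and guarantees 19/3, so it is optimal.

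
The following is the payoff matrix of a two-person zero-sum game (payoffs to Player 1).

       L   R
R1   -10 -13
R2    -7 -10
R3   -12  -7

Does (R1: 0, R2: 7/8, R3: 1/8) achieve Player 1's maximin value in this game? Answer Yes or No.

Against L this mix gives (7/8)·(-7) + (1/8)·(-12) = -61/8.
Against R this mix gives (7/8)·(-10) + (1/8)·(-7) = -77/8.
Player 2 will play R, holding Player 1 to -77/8. Shifting weight toward the row that does better against R would raise this floor (the equalizing mix achieves -71/8 against both R and L), so the proposed strategy is not optimal.

No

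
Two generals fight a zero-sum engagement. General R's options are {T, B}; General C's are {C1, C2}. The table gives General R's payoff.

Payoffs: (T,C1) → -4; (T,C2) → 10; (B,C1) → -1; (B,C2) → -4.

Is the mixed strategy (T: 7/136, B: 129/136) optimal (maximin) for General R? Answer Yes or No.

No

Against C1 this mix gives (7/136)·(-4) + (129/136)·(-1) = -157/136.
Against C2 this mix gives (7/136)·10 + (129/136)·(-4) = -223/68.
General C will play C2, holding General R to -223/68. Shifting weight toward the row that does better against C2 would raise this floor (the equalizing mix achieves -26/17 against both C2 and C1), so the proposed strategy is not optimal.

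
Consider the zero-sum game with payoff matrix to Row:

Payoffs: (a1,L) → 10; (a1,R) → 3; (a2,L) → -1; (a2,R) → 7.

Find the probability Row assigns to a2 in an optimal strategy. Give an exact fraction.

7/15

Row minima: a1 → 3, a2 → -1; maximin = 3.
Column maxima: L → 10, R → 7; minimax = 7.
3 ≠ 7, so there is no saddle point; optimal play is mixed.
Let Row play a1 with probability p. Expected payoff against L: 10p + (-1)(1−p) = 11p − 1; against R: 3p + 7(1−p) = −4p + 7.
Setting these equal: 11p − 1 = −4p + 7 ⇒ 15p = 8 ⇒ p = 8/15, and the value is (11)·(8/15) − 1 = 73/15.
For Column: with q = P(L), equating a1's and a2's payoffs gives 7q + 3 = −8q + 7 ⇒ q = 4/15.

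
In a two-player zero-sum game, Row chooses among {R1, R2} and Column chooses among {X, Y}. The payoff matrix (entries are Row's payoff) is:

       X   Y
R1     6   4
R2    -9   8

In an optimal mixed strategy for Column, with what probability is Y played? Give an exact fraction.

Row minima: R1 → 4, R2 → -9; maximin = 4.
Column maxima: X → 6, Y → 8; minimax = 6.
4 ≠ 6, so there is no saddle point; optimal play is mixed.
Let Row play R1 with probability p. Expected payoff against X: 6p + (-9)(1−p) = 15p − 9; against Y: 4p + 8(1−p) = −4p + 8.
Setting these equal: 15p − 9 = −4p + 8 ⇒ 19p = 17 ⇒ p = 17/19, and the value is (15)·(17/19) − 9 = 84/19.
For Column: with q = P(X), equating R1's and R2's payoffs gives 2q + 4 = −17q + 8 ⇒ q = 4/19.

15/19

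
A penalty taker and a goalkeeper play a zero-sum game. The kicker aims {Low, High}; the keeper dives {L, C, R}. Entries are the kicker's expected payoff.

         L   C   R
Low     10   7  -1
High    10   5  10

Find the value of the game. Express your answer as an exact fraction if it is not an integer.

Row minima: Low → -1, High → 5; maximin = 5.
Column maxima: L → 10, C → 7, R → 10; minimax = 7.
5 ≠ 7, so there is no saddle point; optimal play is mixed.
L is strictly dominated by C (it gives the kicker strictly more in every row), so the keeper never plays it.
On the remaining 2×2 (Low, High vs C, R):
Let the kicker play Low with probability p. Expected payoff against C: 7p + 5(1−p) = 2p + 5; against R: (-1)p + 10(1−p) = −11p + 10.
Setting these equal: 2p + 5 = −11p + 10 ⇒ 13p = 5 ⇒ p = 5/13, and the value is (2)·(5/13) + 5 = 75/13.
For the keeper: with q = P(C), equating Low's and High's payoffs gives 8q − 1 = −5q + 10 ⇒ q = 11/13.

75/13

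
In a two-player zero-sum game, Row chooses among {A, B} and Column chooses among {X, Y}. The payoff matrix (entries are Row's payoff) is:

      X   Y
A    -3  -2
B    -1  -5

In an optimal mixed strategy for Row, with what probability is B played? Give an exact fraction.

Row minima: A → -3, B → -5; maximin = -3.
Column maxima: X → -1, Y → -2; minimax = -2.
-3 ≠ -2, so there is no saddle point; optimal play is mixed.
Let Row play A with probability p. Expected payoff against X: (-3)p + (-1)(1−p) = −2p − 1; against Y: (-2)p + (-5)(1−p) = 3p − 5.
Setting these equal: −2p − 1 = 3p − 5 ⇒ −5p = -4 ⇒ p = 4/5, and the value is (-2)·(4/5) − 1 = -13/5.
For Column: with q = P(X), equating A's and B's payoffs gives −q − 2 = 4q − 5 ⇒ q = 3/5.

1/5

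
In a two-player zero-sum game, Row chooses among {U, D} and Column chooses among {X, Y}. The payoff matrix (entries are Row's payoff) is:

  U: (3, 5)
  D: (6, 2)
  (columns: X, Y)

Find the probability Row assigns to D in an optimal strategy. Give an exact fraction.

Row minima: U → 3, D → 2; maximin = 3.
Column maxima: X → 6, Y → 5; minimax = 5.
3 ≠ 5, so there is no saddle point; optimal play is mixed.
Let Row play U with probability p. Expected payoff against X: 3p + 6(1−p) = −3p + 6; against Y: 5p + 2(1−p) = 3p + 2.
Setting these equal: −3p + 6 = 3p + 2 ⇒ −6p = -4 ⇒ p = 2/3, and the value is (-3)·(2/3) + 6 = 4.
For Column: with q = P(X), equating U's and D's payoffs gives −2q + 5 = 4q + 2 ⇒ q = 1/2.

1/3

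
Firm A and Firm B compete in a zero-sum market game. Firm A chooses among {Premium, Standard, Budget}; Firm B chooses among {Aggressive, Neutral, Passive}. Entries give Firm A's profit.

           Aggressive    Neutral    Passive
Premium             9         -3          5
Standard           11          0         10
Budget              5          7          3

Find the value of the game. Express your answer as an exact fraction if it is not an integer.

Row minima: Premium → -3, Standard → 0, Budget → 3; maximin = 3.
Column maxima: Aggressive → 11, Neutral → 7, Passive → 10; minimax = 7.
3 ≠ 7, so there is no saddle point; optimal play is mixed.
Premium is strictly dominated by Standard, so Firm A never plays it.
Aggressive is strictly dominated by Passive (it gives Firm A strictly more in every row), so Firm B never plays it.
On the remaining 2×2 (Standard, Budget vs Neutral, Passive):
Let Firm A play Standard with probability p. Expected payoff against Neutral: 0p + 7(1−p) = −7p + 7; against Passive: 10p + 3(1−p) = 7p + 3.
Setting these equal: −7p + 7 = 7p + 3 ⇒ −14p = -4 ⇒ p = 2/7, and the value is (-7)·(2/7) + 7 = 5.
For Firm B: with q = P(Neutral), equating Standard's and Budget's payoffs gives −10q + 10 = 4q + 3 ⇒ q = 1/2.

5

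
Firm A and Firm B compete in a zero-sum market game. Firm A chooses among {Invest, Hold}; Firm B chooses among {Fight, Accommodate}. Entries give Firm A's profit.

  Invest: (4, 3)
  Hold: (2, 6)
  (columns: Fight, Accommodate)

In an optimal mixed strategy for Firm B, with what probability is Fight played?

3/5

Row minima: Invest → 3, Hold → 2; maximin = 3.
Column maxima: Fight → 4, Accommodate → 6; minimax = 4.
3 ≠ 4, so there is no saddle point; optimal play is mixed.
Let Firm A play Invest with probability p. Expected payoff against Fight: 4p + 2(1−p) = 2p + 2; against Accommodate: 3p + 6(1−p) = −3p + 6.
Setting these equal: 2p + 2 = −3p + 6 ⇒ 5p = 4 ⇒ p = 4/5, and the value is (2)·(4/5) + 2 = 18/5.
For Firm B: with q = P(Fight), equating Invest's and Hold's payoffs gives q + 3 = −4q + 6 ⇒ q = 3/5.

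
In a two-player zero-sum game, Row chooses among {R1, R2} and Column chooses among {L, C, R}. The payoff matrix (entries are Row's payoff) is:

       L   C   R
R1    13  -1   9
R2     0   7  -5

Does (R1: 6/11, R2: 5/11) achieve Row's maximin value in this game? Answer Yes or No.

Yes

Against L this mix gives (6/11)·13 + (5/11)·0 = 78/11.
Against C this mix gives (6/11)·(-1) + (5/11)·7 = 29/11.
Against R this mix gives (6/11)·9 + (5/11)·(-5) = 29/11.
All of Column's active replies (C, R) yield 29/11, and no column does worse for Row. The mix makes Column indifferent and guarantees 29/11, so it is optimal.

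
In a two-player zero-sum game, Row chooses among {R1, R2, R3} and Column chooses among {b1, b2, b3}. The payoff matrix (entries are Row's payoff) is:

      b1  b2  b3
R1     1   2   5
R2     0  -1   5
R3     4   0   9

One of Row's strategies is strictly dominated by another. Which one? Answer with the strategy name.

R3 gives a strictly higher payoff than R2 against every column: 4 > 0, 0 > -1, 9 > 5.
So R2 is strictly dominated and Row never plays it.

R2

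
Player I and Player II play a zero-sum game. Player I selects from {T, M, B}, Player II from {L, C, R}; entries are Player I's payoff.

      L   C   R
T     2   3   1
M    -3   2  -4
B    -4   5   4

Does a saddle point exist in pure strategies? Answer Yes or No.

Row minima: T → 1, M → -4, B → -4; maximin = 1.
Column maxima: L → 2, C → 5, R → 4; minimax = 2.
1 ≠ 2, so no pure-strategy equilibrium exists.

No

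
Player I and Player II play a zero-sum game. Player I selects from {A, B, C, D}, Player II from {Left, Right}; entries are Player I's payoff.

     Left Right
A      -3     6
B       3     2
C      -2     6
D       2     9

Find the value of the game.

Row minima: A → -3, B → 2, C → -2, D → 2; maximin = 2.
Column maxima: Left → 3, Right → 9; minimax = 3.
2 ≠ 3, so there is no saddle point; optimal play is mixed.
A is strictly dominated by D, so Player I never plays it.
C is strictly dominated by D, so Player I never plays it.
On the remaining 2×2 (B, D vs Left, Right):
Let Player I play B with probability p. Expected payoff against Left: 3p + 2(1−p) = p + 2; against Right: 2p + 9(1−p) = −7p + 9.
Setting these equal: p + 2 = −7p + 9 ⇒ 8p = 7 ⇒ p = 7/8, and the value is (1)·(7/8) + 2 = 23/8.
For Player II: with q = P(Left), equating B's and D's payoffs gives q + 2 = −7q + 9 ⇒ q = 7/8.

23/8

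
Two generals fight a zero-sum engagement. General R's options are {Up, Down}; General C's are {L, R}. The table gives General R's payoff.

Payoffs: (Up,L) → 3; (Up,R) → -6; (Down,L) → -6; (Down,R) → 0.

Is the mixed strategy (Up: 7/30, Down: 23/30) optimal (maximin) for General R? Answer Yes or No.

Against L this mix gives (7/30)·3 + (23/30)·(-6) = -39/10.
Against R this mix gives (7/30)·(-6) + (23/30)·0 = -7/5.
General C will play L, holding General R to -39/10. Shifting weight toward the row that does better against L would raise this floor (the equalizing mix achieves -12/5 against both L and R), so the proposed strategy is not optimal.

No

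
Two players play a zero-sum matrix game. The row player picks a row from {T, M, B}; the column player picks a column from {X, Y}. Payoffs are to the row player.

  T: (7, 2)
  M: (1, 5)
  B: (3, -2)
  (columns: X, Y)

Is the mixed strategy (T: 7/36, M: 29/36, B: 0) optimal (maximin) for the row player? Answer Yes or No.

Against X this mix gives (7/36)·7 + (29/36)·1 = 13/6.
Against Y this mix gives (7/36)·2 + (29/36)·5 = 53/12.
The column player will play X, holding the row player to 13/6. Shifting weight toward the row that does better against X would raise this floor (the equalizing mix achieves 11/3 against both X and Y), so the proposed strategy is not optimal.

No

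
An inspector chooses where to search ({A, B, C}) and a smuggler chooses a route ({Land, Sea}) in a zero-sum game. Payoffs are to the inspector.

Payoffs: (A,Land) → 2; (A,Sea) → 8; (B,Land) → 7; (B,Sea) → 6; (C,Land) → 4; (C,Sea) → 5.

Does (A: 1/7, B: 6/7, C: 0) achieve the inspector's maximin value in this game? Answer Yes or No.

Against Land this mix gives (1/7)·2 + (6/7)·7 = 44/7.
Against Sea this mix gives (1/7)·8 + (6/7)·6 = 44/7.
All of the smuggler's active replies (Land, Sea) yield 44/7, and no column does worse for the inspector. The mix makes the smuggler indifferent and guarantees 44/7, so it is optimal.

Yes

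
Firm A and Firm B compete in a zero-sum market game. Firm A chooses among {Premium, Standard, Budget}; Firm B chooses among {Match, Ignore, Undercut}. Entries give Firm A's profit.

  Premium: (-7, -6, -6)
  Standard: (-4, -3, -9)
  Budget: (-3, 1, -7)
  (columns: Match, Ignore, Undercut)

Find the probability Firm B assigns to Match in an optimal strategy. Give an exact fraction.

Row minima: Premium → -7, Standard → -9, Budget → -7; maximin = -7.
Column maxima: Match → -3, Ignore → 1, Undercut → -6; minimax = -6.
-7 ≠ -6, so there is no saddle point; optimal play is mixed.
Standard is strictly dominated by Budget, so Firm A never plays it.
Ignore is strictly dominated by Match (it gives Firm A strictly more in every row), so Firm B never plays it.
On the remaining 2×2 (Premium, Budget vs Match, Undercut):
Let Firm A play Premium with probability p. Expected payoff against Match: (-7)p + (-3)(1−p) = −4p − 3; against Undercut: (-6)p + (-7)(1−p) = p − 7.
Setting these equal: −4p − 3 = p − 7 ⇒ −5p = -4 ⇒ p = 4/5, and the value is (-4)·(4/5) − 3 = -31/5.
For Firm B: with q = P(Match), equating Premium's and Budget's payoffs gives −q − 6 = 4q − 7 ⇒ q = 1/5.

1/5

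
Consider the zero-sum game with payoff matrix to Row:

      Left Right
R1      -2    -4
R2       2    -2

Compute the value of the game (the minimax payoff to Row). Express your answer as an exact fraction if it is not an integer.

Row minima: R1 → -4, R2 → -2; maximin = -2.
Column maxima: Left → 2, Right → -2; minimax = -2.
Since maximin = minimax = -2, there is a saddle point and the value is -2.

-2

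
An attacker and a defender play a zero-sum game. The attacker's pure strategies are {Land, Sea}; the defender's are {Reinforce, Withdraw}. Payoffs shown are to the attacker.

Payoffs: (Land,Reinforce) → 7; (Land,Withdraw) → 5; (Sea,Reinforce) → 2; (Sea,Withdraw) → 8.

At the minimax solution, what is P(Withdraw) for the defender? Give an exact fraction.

5/8

Row minima: Land → 5, Sea → 2; maximin = 5.
Column maxima: Reinforce → 7, Withdraw → 8; minimax = 7.
5 ≠ 7, so there is no saddle point; optimal play is mixed.
Let the attacker play Land with probability p. Expected payoff against Reinforce: 7p + 2(1−p) = 5p + 2; against Withdraw: 5p + 8(1−p) = −3p + 8.
Setting these equal: 5p + 2 = −3p + 8 ⇒ 8p = 6 ⇒ p = 3/4, and the value is (5)·(3/4) + 2 = 23/4.
For the defender: with q = P(Reinforce), equating Land's and Sea's payoffs gives 2q + 5 = −6q + 8 ⇒ q = 3/8.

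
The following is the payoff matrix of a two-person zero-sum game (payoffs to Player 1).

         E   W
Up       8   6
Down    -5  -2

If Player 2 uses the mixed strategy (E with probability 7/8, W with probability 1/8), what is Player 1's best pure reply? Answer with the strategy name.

Expected payoff of Up: (7/8)·8 + (1/8)·6 = 31/4.
Expected payoff of Down: (7/8)·(-5) + (1/8)·(-2) = -37/8.
The largest is 31/4, so Player 1's best response is Up.

Up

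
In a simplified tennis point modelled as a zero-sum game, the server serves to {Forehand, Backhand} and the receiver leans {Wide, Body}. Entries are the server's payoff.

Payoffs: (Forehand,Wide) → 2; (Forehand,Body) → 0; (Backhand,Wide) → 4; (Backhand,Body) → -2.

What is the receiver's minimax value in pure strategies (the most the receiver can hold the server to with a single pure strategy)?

Column maxima: Wide → 4, Body → 0.
The smallest of these is 0.

0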